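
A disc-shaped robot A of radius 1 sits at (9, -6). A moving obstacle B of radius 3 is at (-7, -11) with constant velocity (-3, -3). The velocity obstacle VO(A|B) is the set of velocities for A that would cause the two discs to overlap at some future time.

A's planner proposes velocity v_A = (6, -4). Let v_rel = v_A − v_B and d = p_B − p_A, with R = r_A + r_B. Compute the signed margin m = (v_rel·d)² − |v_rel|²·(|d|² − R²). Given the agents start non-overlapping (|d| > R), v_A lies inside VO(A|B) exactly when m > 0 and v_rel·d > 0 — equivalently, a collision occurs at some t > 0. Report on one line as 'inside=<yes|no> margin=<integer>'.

d = (-16, -5),  |d|² = 281;  R = 1+3 = 4,  c = 281−4² = 265
v_rel = (9, -1),  |v_rel|² = 82;  v_rel·d = (9)·(-16) + (-1)·(-5) = -139
82·t² + 278·t + 265 = 0  ⇒  m = (-139)² − 82·265 = -2409
m = -2409 < 0,  v_rel·d = -139 < 0  ⇒  outside

inside=no margin=-2409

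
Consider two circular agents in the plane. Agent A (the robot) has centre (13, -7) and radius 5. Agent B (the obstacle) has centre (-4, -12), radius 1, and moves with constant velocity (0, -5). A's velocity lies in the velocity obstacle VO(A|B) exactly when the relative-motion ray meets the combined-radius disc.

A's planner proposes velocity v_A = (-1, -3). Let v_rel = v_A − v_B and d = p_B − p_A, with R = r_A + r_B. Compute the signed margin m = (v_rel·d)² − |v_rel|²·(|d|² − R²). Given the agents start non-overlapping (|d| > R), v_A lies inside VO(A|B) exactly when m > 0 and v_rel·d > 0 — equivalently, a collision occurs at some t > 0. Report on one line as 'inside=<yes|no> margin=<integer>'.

d = (-17, -5),  |d|² = 314;  R = 5+1 = 6,  c = 314−6² = 278
v_rel = (-1, 2),  |v_rel|² = 5;  v_rel·d = (-1)·(-17) + (2)·(-5) = 7
5·t² − 14·t + 278 = 0  ⇒  m = 7² − 5·278 = -1341
m = -1341 < 0,  v_rel·d = 7 > 0  ⇒  outside

inside=no margin=-1341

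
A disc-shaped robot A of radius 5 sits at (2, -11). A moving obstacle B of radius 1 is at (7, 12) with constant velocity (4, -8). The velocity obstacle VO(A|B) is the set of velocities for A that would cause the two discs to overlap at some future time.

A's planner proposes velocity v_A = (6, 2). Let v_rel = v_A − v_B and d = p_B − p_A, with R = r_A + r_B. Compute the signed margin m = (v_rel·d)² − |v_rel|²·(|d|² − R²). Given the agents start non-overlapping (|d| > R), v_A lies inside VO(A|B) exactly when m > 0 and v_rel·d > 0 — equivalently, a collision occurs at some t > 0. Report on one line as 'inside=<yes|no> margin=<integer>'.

d = (5, 23),  |d|² = 554;  R = 5+1 = 6,  c = 554−6² = 518
v_rel = (2, 10),  |v_rel|² = 104;  v_rel·d = (2)·(5) + (10)·(23) = 240
104·t² − 480·t + 518 = 0  ⇒  m = 240² − 104·518 = 3728
m = 3728 > 0,  v_rel·d = 240 > 0  ⇒  inside

inside=yes margin=3728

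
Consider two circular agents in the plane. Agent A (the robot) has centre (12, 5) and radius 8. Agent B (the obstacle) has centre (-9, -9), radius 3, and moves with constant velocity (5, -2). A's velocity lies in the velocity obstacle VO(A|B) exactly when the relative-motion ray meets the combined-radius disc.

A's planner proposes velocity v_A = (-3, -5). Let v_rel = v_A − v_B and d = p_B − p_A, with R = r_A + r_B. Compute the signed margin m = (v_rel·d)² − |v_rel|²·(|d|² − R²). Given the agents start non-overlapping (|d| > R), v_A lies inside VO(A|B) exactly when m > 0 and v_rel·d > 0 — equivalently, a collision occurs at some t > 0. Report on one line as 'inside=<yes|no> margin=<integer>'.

d = (-21, -14),  |d|² = 637;  R = 8+3 = 11,  c = 637−11² = 516
v_rel = (-8, -3),  |v_rel|² = 73;  v_rel·d = (-8)·(-21) + (-3)·(-14) = 210
73·t² − 420·t + 516 = 0  ⇒  m = 210² − 73·516 = 6432
m = 6432 > 0,  v_rel·d = 210 > 0  ⇒  inside

inside=yes margin=6432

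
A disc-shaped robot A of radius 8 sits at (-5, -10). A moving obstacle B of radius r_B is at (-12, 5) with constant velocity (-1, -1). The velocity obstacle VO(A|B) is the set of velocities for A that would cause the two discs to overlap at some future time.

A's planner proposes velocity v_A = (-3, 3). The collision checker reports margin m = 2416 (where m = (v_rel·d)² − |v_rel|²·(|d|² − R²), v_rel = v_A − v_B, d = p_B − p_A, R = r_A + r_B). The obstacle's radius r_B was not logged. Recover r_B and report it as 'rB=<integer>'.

m = 2416
d = (-7, 15);  v_rel = (-2, 4),  |v_rel|² = 20
v_rel×d = (-2)·(15) − (4)·(-7) = -2
since m = R²·20 − (-2)²:  R² = (4 + 2416) / 20 = 121
R = √121 = 11  ⇒  r_B = 11 − 8 = 3

rB=3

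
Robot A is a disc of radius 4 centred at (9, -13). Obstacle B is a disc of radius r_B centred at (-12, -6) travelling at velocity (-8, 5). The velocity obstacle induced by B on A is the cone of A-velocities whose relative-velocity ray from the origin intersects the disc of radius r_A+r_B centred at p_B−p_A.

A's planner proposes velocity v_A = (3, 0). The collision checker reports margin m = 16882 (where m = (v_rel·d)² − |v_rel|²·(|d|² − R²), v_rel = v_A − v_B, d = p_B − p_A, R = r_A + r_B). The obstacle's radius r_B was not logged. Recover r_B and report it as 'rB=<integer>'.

m = 16882
d = (-21, 7);  v_rel = (11, -5),  |v_rel|² = 146
v_rel×d = (11)·(7) − (-5)·(-21) = -28
since m = R²·146 − (-28)²:  R² = (784 + 16882) / 146 = 121
R = √121 = 11  ⇒  r_B = 11 − 4 = 7

rB=7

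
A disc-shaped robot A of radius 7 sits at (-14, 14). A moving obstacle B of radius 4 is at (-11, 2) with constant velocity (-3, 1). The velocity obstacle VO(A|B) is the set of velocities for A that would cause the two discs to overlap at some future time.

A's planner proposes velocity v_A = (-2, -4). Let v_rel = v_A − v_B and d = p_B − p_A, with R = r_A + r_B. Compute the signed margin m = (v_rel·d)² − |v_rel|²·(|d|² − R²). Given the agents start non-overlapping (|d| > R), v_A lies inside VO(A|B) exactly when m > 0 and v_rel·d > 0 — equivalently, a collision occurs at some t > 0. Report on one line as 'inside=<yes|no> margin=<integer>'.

d = (3, -12),  |d|² = 153;  R = 7+4 = 11,  c = 153−11² = 32
v_rel = (1, -5),  |v_rel|² = 26;  v_rel·d = (1)·(3) + (-5)·(-12) = 63
26·t² − 126·t + 32 = 0  ⇒  m = 63² − 26·32 = 3137
m = 3137 > 0,  v_rel·d = 63 > 0  ⇒  inside

inside=yes margin=3137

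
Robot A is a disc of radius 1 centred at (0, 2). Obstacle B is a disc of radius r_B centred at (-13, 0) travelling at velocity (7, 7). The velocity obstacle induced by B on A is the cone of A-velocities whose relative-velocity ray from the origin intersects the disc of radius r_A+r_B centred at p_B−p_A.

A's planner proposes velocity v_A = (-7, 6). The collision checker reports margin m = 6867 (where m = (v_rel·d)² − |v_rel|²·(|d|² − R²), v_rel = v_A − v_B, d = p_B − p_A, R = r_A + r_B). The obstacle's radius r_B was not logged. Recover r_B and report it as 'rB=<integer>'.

m = 6867
d = (-13, -2);  v_rel = (-14, -1),  |v_rel|² = 197
v_rel×d = (-14)·(-2) − (-1)·(-13) = 15
since m = R²·197 − 15²:  R² = (225 + 6867) / 197 = 36
R = √36 = 6  ⇒  r_B = 6 − 1 = 5

rB=5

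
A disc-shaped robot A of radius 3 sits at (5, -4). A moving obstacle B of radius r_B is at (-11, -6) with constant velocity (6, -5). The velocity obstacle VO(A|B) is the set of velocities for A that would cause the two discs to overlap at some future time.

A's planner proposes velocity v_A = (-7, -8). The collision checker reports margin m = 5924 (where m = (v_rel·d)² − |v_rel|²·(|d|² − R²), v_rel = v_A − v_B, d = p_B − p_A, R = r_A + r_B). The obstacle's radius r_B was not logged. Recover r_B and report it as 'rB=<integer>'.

m = 5924
d = (-16, -2);  v_rel = (-13, -3),  |v_rel|² = 178
v_rel×d = (-13)·(-2) − (-3)·(-16) = -22
since m = R²·178 − (-22)²:  R² = (484 + 5924) / 178 = 36
R = √36 = 6  ⇒  r_B = 6 − 3 = 3

rB=3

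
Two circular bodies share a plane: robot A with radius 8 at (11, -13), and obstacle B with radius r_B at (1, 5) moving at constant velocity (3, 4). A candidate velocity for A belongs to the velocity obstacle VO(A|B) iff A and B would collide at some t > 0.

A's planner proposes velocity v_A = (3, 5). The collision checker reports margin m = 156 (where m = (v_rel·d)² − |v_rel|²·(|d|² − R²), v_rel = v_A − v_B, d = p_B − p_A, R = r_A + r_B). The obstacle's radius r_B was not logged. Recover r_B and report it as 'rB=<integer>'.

m = 156
d = (-10, 18);  v_rel = (0, 1),  |v_rel|² = 1
v_rel×d = (0)·(18) − (1)·(-10) = 10
since m = R²·1 − 10²:  R² = (100 + 156) / 1 = 256
R = √256 = 16  ⇒  r_B = 16 − 8 = 8

rB=8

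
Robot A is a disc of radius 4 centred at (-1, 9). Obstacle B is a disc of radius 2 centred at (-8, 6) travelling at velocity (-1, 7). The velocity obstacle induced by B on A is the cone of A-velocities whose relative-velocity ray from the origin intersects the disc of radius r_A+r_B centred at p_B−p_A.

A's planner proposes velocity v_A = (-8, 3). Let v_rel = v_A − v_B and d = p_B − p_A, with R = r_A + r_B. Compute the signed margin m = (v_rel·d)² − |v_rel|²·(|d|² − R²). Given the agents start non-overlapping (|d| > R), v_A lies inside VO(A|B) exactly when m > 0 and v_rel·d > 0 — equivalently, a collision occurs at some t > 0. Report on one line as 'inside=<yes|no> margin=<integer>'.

d = (-7, -3),  |d|² = 58;  R = 4+2 = 6,  c = 58−6² = 22
v_rel = (-7, -4),  |v_rel|² = 65;  v_rel·d = (-7)·(-7) + (-4)·(-3) = 61
65·t² − 122·t + 22 = 0  ⇒  m = 61² − 65·22 = 2291
m = 2291 > 0,  v_rel·d = 61 > 0  ⇒  inside

inside=yes margin=2291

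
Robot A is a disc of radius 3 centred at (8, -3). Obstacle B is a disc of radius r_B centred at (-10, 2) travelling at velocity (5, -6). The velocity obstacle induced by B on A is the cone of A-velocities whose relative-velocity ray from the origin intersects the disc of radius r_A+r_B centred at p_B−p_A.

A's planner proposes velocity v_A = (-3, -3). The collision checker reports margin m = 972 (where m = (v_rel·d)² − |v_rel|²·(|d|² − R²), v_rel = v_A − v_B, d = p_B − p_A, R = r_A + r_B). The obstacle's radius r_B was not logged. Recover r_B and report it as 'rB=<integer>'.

m = 972
d = (-18, 5);  v_rel = (-8, 3),  |v_rel|² = 73
v_rel×d = (-8)·(5) − (3)·(-18) = 14
since m = R²·73 − 14²:  R² = (196 + 972) / 73 = 16
R = √16 = 4  ⇒  r_B = 4 − 3 = 1

rB=1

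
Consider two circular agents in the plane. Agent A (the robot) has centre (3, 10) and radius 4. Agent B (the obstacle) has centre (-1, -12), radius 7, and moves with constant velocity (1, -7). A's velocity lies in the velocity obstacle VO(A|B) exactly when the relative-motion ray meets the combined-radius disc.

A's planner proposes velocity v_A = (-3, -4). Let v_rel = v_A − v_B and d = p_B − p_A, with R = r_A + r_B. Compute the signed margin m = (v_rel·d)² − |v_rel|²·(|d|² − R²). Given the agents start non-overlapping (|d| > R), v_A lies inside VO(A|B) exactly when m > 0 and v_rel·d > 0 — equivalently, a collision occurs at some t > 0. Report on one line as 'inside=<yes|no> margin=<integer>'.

d = (-4, -22),  |d|² = 500;  R = 4+7 = 11,  c = 500−11² = 379
v_rel = (-4, 3),  |v_rel|² = 25;  v_rel·d = (-4)·(-4) + (3)·(-22) = -50
25·t² + 100·t + 379 = 0  ⇒  m = (-50)² − 25·379 = -6975
m = -6975 < 0,  v_rel·d = -50 < 0  ⇒  outside

inside=no margin=-6975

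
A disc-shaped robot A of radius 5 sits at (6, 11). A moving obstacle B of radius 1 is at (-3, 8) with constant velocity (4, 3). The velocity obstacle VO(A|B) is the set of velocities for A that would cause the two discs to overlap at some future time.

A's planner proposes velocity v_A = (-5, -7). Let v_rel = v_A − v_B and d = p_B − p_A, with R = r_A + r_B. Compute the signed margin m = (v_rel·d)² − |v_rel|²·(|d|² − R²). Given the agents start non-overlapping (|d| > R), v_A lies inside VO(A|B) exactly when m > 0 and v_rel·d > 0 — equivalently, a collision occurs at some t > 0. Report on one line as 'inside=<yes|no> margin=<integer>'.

d = (-9, -3),  |d|² = 90;  R = 5+1 = 6,  c = 90−6² = 54
v_rel = (-9, -10),  |v_rel|² = 181;  v_rel·d = (-9)·(-9) + (-10)·(-3) = 111
181·t² − 222·t + 54 = 0  ⇒  m = 111² − 181·54 = 2547
m = 2547 > 0,  v_rel·d = 111 > 0  ⇒  inside

inside=yes margin=2547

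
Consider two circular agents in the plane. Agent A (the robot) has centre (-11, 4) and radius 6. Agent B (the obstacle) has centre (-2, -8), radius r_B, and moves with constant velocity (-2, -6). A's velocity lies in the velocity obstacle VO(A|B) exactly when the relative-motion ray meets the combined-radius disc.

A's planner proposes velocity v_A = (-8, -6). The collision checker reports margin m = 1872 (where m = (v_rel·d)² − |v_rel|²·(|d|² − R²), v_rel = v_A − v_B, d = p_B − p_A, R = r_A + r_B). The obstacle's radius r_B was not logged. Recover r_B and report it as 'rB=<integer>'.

m = 1872
d = (9, -12);  v_rel = (-6, 0),  |v_rel|² = 36
v_rel×d = (-6)·(-12) − (0)·(9) = 72
since m = R²·36 − 72²:  R² = (5184 + 1872) / 36 = 196
R = √196 = 14  ⇒  r_B = 14 − 6 = 8

rB=8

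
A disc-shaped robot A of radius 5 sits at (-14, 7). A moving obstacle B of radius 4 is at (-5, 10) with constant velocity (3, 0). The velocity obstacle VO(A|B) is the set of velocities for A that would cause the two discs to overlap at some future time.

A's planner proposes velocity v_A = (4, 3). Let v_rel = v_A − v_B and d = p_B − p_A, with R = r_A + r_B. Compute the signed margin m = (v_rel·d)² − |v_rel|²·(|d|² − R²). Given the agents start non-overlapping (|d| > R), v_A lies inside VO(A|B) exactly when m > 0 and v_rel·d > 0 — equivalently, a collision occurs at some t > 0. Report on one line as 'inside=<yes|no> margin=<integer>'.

d = (9, 3),  |d|² = 90;  R = 5+4 = 9,  c = 90−9² = 9
v_rel = (1, 3),  |v_rel|² = 10;  v_rel·d = (1)·(9) + (3)·(3) = 18
10·t² − 36·t + 9 = 0  ⇒  m = 18² − 10·9 = 234
m = 234 > 0,  v_rel·d = 18 > 0  ⇒  inside

inside=yes margin=234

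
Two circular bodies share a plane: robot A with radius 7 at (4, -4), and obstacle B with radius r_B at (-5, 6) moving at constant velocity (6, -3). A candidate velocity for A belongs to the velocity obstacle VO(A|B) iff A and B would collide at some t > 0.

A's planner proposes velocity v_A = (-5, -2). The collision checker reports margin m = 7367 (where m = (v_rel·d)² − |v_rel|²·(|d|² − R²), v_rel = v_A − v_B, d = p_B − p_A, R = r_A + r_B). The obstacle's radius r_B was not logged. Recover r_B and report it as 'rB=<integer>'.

m = 7367
d = (-9, 10);  v_rel = (-11, 1),  |v_rel|² = 122
v_rel×d = (-11)·(10) − (1)·(-9) = -101
since m = R²·122 − (-101)²:  R² = (10201 + 7367) / 122 = 144
R = √144 = 12  ⇒  r_B = 12 − 7 = 5

rB=5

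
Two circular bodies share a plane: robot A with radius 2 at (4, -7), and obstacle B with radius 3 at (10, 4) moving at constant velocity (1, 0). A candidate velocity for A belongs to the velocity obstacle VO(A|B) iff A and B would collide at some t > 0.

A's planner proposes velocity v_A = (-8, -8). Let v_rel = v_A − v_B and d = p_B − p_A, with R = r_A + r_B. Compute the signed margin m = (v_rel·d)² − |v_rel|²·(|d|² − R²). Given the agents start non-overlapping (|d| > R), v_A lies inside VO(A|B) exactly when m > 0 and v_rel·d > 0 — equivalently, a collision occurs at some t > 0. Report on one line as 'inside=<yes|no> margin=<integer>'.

d = (6, 11),  |d|² = 157;  R = 2+3 = 5,  c = 157−5² = 132
v_rel = (-9, -8),  |v_rel|² = 145;  v_rel·d = (-9)·(6) + (-8)·(11) = -142
145·t² + 284·t + 132 = 0  ⇒  m = (-142)² − 145·132 = 1024
m = 1024 > 0,  v_rel·d = -142 < 0  ⇒  outside

inside=no margin=1024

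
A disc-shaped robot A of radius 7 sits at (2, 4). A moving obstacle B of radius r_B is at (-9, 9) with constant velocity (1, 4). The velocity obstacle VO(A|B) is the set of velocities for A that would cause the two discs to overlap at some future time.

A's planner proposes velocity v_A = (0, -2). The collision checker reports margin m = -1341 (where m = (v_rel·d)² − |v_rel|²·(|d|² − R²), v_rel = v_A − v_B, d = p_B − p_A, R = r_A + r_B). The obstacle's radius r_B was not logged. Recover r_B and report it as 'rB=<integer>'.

m = -1341
d = (-11, 5);  v_rel = (-1, -6),  |v_rel|² = 37
v_rel×d = (-1)·(5) − (-6)·(-11) = -71
since m = R²·37 − (-71)²:  R² = (5041 + -1341) / 37 = 100
R = √100 = 10  ⇒  r_B = 10 − 7 = 3

rB=3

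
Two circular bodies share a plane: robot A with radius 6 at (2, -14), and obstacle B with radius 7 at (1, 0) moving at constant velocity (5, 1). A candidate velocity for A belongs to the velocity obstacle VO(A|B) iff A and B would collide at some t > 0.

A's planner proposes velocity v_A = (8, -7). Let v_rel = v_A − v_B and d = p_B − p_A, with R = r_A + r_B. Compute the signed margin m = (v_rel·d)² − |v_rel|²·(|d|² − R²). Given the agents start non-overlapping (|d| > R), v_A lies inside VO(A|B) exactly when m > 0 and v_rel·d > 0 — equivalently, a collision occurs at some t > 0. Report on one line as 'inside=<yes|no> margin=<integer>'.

d = (-1, 14),  |d|² = 197;  R = 6+7 = 13,  c = 197−13² = 28
v_rel = (3, -8),  |v_rel|² = 73;  v_rel·d = (3)·(-1) + (-8)·(14) = -115
73·t² + 230·t + 28 = 0  ⇒  m = (-115)² − 73·28 = 11181
m = 11181 > 0,  v_rel·d = -115 < 0  ⇒  outside

inside=no margin=11181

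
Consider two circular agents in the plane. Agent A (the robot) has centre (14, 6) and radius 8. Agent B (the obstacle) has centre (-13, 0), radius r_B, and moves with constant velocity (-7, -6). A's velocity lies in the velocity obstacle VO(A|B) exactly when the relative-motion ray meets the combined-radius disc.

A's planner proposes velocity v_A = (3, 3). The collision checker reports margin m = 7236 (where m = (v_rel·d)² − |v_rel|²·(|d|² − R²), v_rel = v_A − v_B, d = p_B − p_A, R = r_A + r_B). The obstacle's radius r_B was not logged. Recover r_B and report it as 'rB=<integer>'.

m = 7236
d = (-27, -6);  v_rel = (10, 9),  |v_rel|² = 181
v_rel×d = (10)·(-6) − (9)·(-27) = 183
since m = R²·181 − 183²:  R² = (33489 + 7236) / 181 = 225
R = √225 = 15  ⇒  r_B = 15 − 8 = 7

rB=7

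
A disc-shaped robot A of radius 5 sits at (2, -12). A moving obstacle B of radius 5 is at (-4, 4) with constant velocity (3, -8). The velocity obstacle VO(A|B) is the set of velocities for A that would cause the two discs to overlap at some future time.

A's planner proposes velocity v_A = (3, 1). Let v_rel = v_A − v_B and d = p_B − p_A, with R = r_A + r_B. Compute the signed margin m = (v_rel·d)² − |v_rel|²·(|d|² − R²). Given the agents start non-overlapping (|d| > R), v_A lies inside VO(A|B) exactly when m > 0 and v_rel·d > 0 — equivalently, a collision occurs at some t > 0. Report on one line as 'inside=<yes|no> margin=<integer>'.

d = (-6, 16),  |d|² = 292;  R = 5+5 = 10,  c = 292−10² = 192
v_rel = (0, 9),  |v_rel|² = 81;  v_rel·d = (0)·(-6) + (9)·(16) = 144
81·t² − 288·t + 192 = 0  ⇒  m = 144² − 81·192 = 5184
m = 5184 > 0,  v_rel·d = 144 > 0  ⇒  inside

inside=yes margin=5184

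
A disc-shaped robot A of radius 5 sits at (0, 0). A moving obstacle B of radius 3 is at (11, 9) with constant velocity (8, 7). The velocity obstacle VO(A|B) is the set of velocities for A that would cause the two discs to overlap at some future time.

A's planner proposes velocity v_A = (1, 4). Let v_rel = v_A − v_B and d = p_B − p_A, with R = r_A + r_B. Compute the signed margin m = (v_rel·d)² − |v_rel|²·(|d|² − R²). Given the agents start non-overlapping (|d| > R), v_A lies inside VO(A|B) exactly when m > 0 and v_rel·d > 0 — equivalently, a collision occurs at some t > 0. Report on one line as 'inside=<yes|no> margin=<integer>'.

d = (11, 9),  |d|² = 202;  R = 5+3 = 8,  c = 202−8² = 138
v_rel = (-7, -3),  |v_rel|² = 58;  v_rel·d = (-7)·(11) + (-3)·(9) = -104
58·t² + 208·t + 138 = 0  ⇒  m = (-104)² − 58·138 = 2812
m = 2812 > 0,  v_rel·d = -104 < 0  ⇒  outside

inside=no margin=2812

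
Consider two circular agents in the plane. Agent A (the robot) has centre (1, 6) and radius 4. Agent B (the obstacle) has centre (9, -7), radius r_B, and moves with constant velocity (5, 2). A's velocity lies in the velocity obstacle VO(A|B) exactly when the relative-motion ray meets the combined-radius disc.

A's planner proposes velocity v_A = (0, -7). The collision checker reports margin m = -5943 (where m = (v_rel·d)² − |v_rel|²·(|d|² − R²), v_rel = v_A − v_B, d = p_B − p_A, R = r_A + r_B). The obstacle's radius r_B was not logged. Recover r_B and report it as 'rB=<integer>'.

m = -5943
d = (8, -13);  v_rel = (-5, -9),  |v_rel|² = 106
v_rel×d = (-5)·(-13) − (-9)·(8) = 137
since m = R²·106 − 137²:  R² = (18769 + -5943) / 106 = 121
R = √121 = 11  ⇒  r_B = 11 − 4 = 7

rB=7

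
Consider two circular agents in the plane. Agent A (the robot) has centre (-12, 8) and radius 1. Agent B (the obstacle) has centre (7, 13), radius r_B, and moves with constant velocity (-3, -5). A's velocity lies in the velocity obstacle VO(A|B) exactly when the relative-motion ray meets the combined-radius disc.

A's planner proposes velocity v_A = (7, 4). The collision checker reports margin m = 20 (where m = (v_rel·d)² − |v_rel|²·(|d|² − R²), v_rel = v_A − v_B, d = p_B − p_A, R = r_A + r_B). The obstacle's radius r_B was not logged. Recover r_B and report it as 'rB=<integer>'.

m = 20
d = (19, 5);  v_rel = (10, 9),  |v_rel|² = 181
v_rel×d = (10)·(5) − (9)·(19) = -121
since m = R²·181 − (-121)²:  R² = (14641 + 20) / 181 = 81
R = √81 = 9  ⇒  r_B = 9 − 1 = 8

rB=8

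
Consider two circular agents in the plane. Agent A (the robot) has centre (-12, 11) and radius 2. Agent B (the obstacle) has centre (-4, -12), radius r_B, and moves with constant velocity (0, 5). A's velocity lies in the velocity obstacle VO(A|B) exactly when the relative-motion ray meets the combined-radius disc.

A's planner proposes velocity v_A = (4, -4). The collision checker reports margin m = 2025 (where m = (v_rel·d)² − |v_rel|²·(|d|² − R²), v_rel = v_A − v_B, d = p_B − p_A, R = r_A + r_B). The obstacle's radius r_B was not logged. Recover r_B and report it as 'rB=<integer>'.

m = 2025
d = (8, -23);  v_rel = (4, -9),  |v_rel|² = 97
v_rel×d = (4)·(-23) − (-9)·(8) = -20
since m = R²·97 − (-20)²:  R² = (400 + 2025) / 97 = 25
R = √25 = 5  ⇒  r_B = 5 − 2 = 3

rB=3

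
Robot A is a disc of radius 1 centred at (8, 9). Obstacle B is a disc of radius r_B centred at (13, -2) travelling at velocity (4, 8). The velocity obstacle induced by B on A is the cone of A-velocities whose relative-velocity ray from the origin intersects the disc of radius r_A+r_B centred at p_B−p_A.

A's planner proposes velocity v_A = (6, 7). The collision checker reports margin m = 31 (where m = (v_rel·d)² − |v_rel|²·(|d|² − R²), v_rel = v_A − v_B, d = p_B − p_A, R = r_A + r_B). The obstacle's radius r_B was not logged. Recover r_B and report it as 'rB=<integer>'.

m = 31
d = (5, -11);  v_rel = (2, -1),  |v_rel|² = 5
v_rel×d = (2)·(-11) − (-1)·(5) = -17
since m = R²·5 − (-17)²:  R² = (289 + 31) / 5 = 64
R = √64 = 8  ⇒  r_B = 8 − 1 = 7

rB=7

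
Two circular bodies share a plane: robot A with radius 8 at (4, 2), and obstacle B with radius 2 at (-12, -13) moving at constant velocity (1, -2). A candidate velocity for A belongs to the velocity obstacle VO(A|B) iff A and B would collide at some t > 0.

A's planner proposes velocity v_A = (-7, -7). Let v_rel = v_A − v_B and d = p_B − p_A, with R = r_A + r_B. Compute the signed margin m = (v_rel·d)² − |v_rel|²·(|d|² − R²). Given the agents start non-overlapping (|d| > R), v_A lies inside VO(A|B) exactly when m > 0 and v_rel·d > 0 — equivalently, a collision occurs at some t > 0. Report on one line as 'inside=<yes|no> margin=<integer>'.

d = (-16, -15),  |d|² = 481;  R = 8+2 = 10,  c = 481−10² = 381
v_rel = (-8, -5),  |v_rel|² = 89;  v_rel·d = (-8)·(-16) + (-5)·(-15) = 203
89·t² − 406·t + 381 = 0  ⇒  m = 203² − 89·381 = 7300
m = 7300 > 0,  v_rel·d = 203 > 0  ⇒  inside

inside=yes margin=7300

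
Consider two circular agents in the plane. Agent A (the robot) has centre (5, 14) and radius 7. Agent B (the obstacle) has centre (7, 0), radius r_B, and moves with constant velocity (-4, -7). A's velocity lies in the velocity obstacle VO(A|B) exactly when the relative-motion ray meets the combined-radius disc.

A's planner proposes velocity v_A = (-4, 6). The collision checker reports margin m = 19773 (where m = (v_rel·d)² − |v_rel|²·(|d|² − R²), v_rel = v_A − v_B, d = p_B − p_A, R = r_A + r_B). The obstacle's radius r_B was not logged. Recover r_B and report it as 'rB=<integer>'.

m = 19773
d = (2, -14);  v_rel = (0, 13),  |v_rel|² = 169
v_rel×d = (0)·(-14) − (13)·(2) = -26
since m = R²·169 − (-26)²:  R² = (676 + 19773) / 169 = 121
R = √121 = 11  ⇒  r_B = 11 − 7 = 4

rB=4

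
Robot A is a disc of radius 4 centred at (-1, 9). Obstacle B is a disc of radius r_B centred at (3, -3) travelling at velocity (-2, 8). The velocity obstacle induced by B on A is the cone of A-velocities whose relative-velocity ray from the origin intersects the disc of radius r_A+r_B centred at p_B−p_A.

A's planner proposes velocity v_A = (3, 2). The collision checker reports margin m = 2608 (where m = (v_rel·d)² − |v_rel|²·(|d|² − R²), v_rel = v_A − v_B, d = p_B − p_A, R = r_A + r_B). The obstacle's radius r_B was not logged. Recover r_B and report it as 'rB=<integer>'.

m = 2608
d = (4, -12);  v_rel = (5, -6),  |v_rel|² = 61
v_rel×d = (5)·(-12) − (-6)·(4) = -36
since m = R²·61 − (-36)²:  R² = (1296 + 2608) / 61 = 64
R = √64 = 8  ⇒  r_B = 8 − 4 = 4

rB=4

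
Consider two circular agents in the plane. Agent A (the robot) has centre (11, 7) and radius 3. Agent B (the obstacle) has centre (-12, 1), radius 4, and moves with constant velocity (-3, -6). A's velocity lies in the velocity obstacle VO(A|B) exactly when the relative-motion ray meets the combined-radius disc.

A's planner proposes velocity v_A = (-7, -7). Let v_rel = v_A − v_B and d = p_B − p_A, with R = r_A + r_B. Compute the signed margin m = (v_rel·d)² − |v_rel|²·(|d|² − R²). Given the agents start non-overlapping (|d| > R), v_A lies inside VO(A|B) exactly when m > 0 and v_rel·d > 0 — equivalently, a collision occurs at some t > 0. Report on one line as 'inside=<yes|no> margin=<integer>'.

d = (-23, -6),  |d|² = 565;  R = 3+4 = 7,  c = 565−7² = 516
v_rel = (-4, -1),  |v_rel|² = 17;  v_rel·d = (-4)·(-23) + (-1)·(-6) = 98
17·t² − 196·t + 516 = 0  ⇒  m = 98² − 17·516 = 832
m = 832 > 0,  v_rel·d = 98 > 0  ⇒  inside

inside=yes margin=832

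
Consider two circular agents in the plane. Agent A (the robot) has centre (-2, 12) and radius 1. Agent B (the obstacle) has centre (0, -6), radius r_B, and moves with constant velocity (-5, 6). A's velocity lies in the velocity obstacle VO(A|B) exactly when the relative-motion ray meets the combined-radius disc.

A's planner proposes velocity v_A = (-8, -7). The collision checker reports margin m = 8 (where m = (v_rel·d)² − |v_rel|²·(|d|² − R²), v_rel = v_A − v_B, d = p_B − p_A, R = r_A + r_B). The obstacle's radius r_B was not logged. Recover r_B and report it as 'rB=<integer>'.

m = 8
d = (2, -18);  v_rel = (-3, -13),  |v_rel|² = 178
v_rel×d = (-3)·(-18) − (-13)·(2) = 80
since m = R²·178 − 80²:  R² = (6400 + 8) / 178 = 36
R = √36 = 6  ⇒  r_B = 6 − 1 = 5

rB=5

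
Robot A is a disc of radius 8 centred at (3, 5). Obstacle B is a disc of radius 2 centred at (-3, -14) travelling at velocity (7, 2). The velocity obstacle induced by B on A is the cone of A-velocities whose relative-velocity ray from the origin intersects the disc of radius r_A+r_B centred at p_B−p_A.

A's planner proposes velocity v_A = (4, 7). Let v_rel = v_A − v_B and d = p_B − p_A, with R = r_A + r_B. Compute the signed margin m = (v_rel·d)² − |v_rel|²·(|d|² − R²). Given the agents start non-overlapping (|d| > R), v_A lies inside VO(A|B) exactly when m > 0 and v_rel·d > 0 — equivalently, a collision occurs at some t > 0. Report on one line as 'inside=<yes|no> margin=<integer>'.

d = (-6, -19),  |d|² = 397;  R = 8+2 = 10,  c = 397−10² = 297
v_rel = (-3, 5),  |v_rel|² = 34;  v_rel·d = (-3)·(-6) + (5)·(-19) = -77
34·t² + 154·t + 297 = 0  ⇒  m = (-77)² − 34·297 = -4169
m = -4169 < 0,  v_rel·d = -77 < 0  ⇒  outside

inside=no margin=-4169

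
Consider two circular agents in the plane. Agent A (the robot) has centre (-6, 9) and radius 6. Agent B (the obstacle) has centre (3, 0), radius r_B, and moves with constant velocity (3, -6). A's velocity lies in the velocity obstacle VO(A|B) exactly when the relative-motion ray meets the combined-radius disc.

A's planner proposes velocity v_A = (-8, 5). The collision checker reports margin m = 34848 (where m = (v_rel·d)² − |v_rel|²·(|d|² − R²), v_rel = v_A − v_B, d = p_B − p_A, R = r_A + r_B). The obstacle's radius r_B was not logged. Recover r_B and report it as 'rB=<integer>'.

m = 34848
d = (9, -9);  v_rel = (-11, 11),  |v_rel|² = 242
v_rel×d = (-11)·(-9) − (11)·(9) = 0
since m = R²·242 − 0²:  R² = (0 + 34848) / 242 = 144
R = √144 = 12  ⇒  r_B = 12 − 6 = 6

rB=6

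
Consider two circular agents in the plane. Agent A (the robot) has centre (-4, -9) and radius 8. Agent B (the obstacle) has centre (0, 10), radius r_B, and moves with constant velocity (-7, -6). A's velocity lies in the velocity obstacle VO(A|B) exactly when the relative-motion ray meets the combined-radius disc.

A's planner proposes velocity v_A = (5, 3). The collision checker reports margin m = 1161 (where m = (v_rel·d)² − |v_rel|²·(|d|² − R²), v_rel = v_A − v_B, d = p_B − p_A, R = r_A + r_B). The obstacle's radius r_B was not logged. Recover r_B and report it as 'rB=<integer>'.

m = 1161
d = (4, 19);  v_rel = (12, 9),  |v_rel|² = 225
v_rel×d = (12)·(19) − (9)·(4) = 192
since m = R²·225 − 192²:  R² = (36864 + 1161) / 225 = 169
R = √169 = 13  ⇒  r_B = 13 − 8 = 5

rB=5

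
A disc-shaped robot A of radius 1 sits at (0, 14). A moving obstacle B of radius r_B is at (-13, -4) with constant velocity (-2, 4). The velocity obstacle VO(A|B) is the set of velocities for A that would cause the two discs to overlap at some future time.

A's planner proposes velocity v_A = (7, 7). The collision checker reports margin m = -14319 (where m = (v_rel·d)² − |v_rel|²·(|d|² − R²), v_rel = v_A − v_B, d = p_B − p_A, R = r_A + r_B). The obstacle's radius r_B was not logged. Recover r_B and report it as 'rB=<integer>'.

m = -14319
d = (-13, -18);  v_rel = (9, 3),  |v_rel|² = 90
v_rel×d = (9)·(-18) − (3)·(-13) = -123
since m = R²·90 − (-123)²:  R² = (15129 + -14319) / 90 = 9
R = √9 = 3  ⇒  r_B = 3 − 1 = 2

rB=2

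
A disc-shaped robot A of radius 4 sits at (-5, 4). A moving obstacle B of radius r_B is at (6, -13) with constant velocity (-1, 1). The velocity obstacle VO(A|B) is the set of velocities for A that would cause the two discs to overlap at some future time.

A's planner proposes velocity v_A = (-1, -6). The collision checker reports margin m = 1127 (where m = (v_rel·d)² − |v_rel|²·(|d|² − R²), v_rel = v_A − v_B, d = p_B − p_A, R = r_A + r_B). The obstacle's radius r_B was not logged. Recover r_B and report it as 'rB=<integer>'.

m = 1127
d = (11, -17);  v_rel = (0, -7),  |v_rel|² = 49
v_rel×d = (0)·(-17) − (-7)·(11) = 77
since m = R²·49 − 77²:  R² = (5929 + 1127) / 49 = 144
R = √144 = 12  ⇒  r_B = 12 − 4 = 8

rB=8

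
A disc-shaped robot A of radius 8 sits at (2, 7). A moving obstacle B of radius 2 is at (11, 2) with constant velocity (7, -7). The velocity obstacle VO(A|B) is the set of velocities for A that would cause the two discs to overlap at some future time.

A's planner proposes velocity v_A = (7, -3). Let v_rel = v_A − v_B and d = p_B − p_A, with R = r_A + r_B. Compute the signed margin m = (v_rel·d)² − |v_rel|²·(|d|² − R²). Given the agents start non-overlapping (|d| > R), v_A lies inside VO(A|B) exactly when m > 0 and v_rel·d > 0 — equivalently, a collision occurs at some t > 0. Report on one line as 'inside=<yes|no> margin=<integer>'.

d = (9, -5),  |d|² = 106;  R = 8+2 = 10,  c = 106−10² = 6
v_rel = (0, 4),  |v_rel|² = 16;  v_rel·d = (0)·(9) + (4)·(-5) = -20
16·t² + 40·t + 6 = 0  ⇒  m = (-20)² − 16·6 = 304
m = 304 > 0,  v_rel·d = -20 < 0  ⇒  outside

inside=no margin=304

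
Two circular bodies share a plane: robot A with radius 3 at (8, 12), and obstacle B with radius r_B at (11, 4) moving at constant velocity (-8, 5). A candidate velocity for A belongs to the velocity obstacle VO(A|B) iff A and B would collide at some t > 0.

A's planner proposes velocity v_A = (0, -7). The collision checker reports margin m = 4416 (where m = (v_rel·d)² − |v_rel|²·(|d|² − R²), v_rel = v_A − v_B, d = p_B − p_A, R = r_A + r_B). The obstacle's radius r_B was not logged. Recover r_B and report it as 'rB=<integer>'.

m = 4416
d = (3, -8);  v_rel = (8, -12),  |v_rel|² = 208
v_rel×d = (8)·(-8) − (-12)·(3) = -28
since m = R²·208 − (-28)²:  R² = (784 + 4416) / 208 = 25
R = √25 = 5  ⇒  r_B = 5 − 3 = 2

rB=2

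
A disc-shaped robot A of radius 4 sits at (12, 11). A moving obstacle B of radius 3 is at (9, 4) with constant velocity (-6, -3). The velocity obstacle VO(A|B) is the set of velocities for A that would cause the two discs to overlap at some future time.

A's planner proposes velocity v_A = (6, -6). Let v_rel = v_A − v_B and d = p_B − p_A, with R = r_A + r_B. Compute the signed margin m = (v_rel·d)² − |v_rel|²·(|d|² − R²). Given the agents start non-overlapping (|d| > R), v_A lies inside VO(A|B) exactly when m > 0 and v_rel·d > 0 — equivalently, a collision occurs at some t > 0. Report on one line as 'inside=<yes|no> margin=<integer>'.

d = (-3, -7),  |d|² = 58;  R = 4+3 = 7,  c = 58−7² = 9
v_rel = (12, -3),  |v_rel|² = 153;  v_rel·d = (12)·(-3) + (-3)·(-7) = -15
153·t² + 30·t + 9 = 0  ⇒  m = (-15)² − 153·9 = -1152
m = -1152 < 0,  v_rel·d = -15 < 0  ⇒  outside

inside=no margin=-1152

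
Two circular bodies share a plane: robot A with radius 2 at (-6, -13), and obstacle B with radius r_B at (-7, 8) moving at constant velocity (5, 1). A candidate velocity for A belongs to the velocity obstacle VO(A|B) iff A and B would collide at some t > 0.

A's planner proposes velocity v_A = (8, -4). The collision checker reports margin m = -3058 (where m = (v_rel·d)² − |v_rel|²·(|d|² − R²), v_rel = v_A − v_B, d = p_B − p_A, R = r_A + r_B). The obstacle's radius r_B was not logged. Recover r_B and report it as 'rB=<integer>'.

m = -3058
d = (-1, 21);  v_rel = (3, -5),  |v_rel|² = 34
v_rel×d = (3)·(21) − (-5)·(-1) = 58
since m = R²·34 − 58²:  R² = (3364 + -3058) / 34 = 9
R = √9 = 3  ⇒  r_B = 3 − 2 = 1

rB=1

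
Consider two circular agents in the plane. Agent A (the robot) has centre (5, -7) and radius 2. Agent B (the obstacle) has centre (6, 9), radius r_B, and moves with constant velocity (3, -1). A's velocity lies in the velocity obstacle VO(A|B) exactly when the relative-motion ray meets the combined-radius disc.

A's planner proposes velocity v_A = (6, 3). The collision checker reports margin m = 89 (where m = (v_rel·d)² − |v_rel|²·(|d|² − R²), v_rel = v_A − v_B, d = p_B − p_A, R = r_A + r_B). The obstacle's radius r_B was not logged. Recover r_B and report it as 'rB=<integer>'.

m = 89
d = (1, 16);  v_rel = (3, 4),  |v_rel|² = 25
v_rel×d = (3)·(16) − (4)·(1) = 44
since m = R²·25 − 44²:  R² = (1936 + 89) / 25 = 81
R = √81 = 9  ⇒  r_B = 9 − 2 = 7

rB=7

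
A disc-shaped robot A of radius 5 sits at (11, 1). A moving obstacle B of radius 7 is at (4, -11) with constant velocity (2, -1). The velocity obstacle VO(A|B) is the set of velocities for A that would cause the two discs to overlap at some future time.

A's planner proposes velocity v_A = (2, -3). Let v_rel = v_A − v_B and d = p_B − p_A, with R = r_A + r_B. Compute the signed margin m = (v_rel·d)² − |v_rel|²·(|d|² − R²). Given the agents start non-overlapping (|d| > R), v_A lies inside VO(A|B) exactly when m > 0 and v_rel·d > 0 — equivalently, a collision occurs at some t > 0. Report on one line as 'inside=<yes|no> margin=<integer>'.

d = (-7, -12),  |d|² = 193;  R = 5+7 = 12,  c = 193−12² = 49
v_rel = (0, -2),  |v_rel|² = 4;  v_rel·d = (0)·(-7) + (-2)·(-12) = 24
4·t² − 48·t + 49 = 0  ⇒  m = 24² − 4·49 = 380
m = 380 > 0,  v_rel·d = 24 > 0  ⇒  inside

inside=yes margin=380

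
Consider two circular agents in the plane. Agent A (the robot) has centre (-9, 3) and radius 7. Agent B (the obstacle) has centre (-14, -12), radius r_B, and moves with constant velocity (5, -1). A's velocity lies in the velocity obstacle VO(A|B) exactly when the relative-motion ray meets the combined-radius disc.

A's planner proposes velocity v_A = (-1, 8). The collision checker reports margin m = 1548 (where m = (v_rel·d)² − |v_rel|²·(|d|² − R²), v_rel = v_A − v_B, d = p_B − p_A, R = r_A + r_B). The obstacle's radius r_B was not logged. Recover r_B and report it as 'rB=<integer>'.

m = 1548
d = (-5, -15);  v_rel = (-6, 9),  |v_rel|² = 117
v_rel×d = (-6)·(-15) − (9)·(-5) = 135
since m = R²·117 − 135²:  R² = (18225 + 1548) / 117 = 169
R = √169 = 13  ⇒  r_B = 13 − 7 = 6

rB=6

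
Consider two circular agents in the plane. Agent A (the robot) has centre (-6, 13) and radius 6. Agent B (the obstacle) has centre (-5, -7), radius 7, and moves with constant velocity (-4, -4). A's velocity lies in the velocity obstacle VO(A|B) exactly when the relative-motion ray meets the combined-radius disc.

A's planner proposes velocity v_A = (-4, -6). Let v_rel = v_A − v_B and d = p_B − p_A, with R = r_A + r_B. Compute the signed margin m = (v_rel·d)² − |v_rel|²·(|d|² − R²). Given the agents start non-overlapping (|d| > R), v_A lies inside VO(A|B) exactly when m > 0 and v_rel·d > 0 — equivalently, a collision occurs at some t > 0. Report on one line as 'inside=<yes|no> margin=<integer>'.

d = (1, -20),  |d|² = 401;  R = 6+7 = 13,  c = 401−13² = 232
v_rel = (0, -2),  |v_rel|² = 4;  v_rel·d = (0)·(1) + (-2)·(-20) = 40
4·t² − 80·t + 232 = 0  ⇒  m = 40² − 4·232 = 672
m = 672 > 0,  v_rel·d = 40 > 0  ⇒  inside

inside=yes margin=672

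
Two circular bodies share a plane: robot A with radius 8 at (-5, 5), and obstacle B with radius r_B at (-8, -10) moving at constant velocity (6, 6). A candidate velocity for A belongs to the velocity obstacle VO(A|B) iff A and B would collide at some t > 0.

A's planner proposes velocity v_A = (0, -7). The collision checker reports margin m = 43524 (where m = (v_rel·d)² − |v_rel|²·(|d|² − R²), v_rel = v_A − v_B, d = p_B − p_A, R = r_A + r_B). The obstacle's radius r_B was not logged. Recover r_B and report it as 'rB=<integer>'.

m = 43524
d = (-3, -15);  v_rel = (-6, -13),  |v_rel|² = 205
v_rel×d = (-6)·(-15) − (-13)·(-3) = 51
since m = R²·205 − 51²:  R² = (2601 + 43524) / 205 = 225
R = √225 = 15  ⇒  r_B = 15 − 8 = 7

rB=7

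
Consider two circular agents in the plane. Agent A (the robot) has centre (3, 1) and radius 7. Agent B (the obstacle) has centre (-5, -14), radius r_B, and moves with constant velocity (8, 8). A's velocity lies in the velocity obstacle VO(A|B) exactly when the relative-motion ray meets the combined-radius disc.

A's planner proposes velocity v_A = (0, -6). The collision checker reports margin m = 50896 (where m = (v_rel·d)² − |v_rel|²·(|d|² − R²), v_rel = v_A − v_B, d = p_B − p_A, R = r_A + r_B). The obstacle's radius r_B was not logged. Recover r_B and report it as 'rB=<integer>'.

m = 50896
d = (-8, -15);  v_rel = (-8, -14),  |v_rel|² = 260
v_rel×d = (-8)·(-15) − (-14)·(-8) = 8
since m = R²·260 − 8²:  R² = (64 + 50896) / 260 = 196
R = √196 = 14  ⇒  r_B = 14 − 7 = 7

rB=7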